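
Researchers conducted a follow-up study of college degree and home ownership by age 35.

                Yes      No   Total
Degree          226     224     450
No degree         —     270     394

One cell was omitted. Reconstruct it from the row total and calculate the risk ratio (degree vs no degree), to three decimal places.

1.596

The missing cell is in the unexposed row: 394 − 270 = 124.
So a = 226, b = 224, c = 124, d = 270.
RR = [a/(a+b)] / [c/(c+d)] = (226/450) / (124/394) = 0.50222/0.31472 = 1.59577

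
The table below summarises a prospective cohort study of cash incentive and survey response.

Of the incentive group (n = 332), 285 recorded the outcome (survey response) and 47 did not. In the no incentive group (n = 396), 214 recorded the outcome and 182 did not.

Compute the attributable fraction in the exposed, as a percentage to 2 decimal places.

From the description: a = 285, b = 47, c = 214, d = 182.
Risk in exposed = 285/332 = 0.85843; risk in unexposed = 214/396 = 0.54040.
RR = 0.85843/0.54040 = 1.58850
AR% = (RR − 1)/RR × 100 = (1.58850 − 1)/1.58850 × 100 = 37.0477%

37.05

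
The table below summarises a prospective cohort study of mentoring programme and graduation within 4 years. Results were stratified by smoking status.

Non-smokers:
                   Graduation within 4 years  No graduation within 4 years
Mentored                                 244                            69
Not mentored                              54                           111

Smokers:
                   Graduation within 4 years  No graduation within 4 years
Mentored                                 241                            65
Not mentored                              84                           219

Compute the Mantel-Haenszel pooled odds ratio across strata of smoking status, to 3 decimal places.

OR_MH = Σ(aᵢdᵢ/nᵢ) / Σ(bᵢcᵢ/nᵢ), where nᵢ is the stratum total.
Stratum 1 (Non-smokers): n = 478; a·d/n = 244·111/478 = 56.6611; b·c/n = 69·54/478 = 7.7950
Stratum 2 (Smokers): n = 609; a·d/n = 241·219/609 = 86.6650; b·c/n = 65·84/609 = 8.9655
OR_MH = (56.6611 + 86.6650) / (7.7950 + 8.9655) = 143.3261 / 16.7605 = 8.55142

8.551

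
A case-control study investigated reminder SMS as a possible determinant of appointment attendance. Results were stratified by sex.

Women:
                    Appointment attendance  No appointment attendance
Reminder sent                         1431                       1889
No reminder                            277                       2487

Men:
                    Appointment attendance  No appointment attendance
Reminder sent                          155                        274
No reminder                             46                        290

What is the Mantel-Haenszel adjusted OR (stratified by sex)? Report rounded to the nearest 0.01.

OR_MH = Σ(aᵢdᵢ/nᵢ) / Σ(bᵢcᵢ/nᵢ), where nᵢ is the stratum total.
Stratum 1 (Women): n = 6084; a·d/n = 1431·2487/6084 = 584.9601; b·c/n = 1889·277/6084 = 86.0048
Stratum 2 (Men): n = 765; a·d/n = 155·290/765 = 58.7582; b·c/n = 274·46/765 = 16.4758
OR_MH = (584.9601 + 58.7582) / (86.0048 + 16.4758) = 643.7182 / 102.4806 = 6.28137

6.28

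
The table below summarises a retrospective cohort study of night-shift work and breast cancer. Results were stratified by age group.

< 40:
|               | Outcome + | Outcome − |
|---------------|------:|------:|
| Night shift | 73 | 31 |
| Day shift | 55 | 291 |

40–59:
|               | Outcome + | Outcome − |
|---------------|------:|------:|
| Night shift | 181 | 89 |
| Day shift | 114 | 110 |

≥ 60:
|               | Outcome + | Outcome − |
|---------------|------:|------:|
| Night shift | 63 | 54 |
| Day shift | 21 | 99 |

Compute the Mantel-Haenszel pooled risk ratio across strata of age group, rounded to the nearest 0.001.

1.992

RR_MH = Σ(aᵢ·n₀ᵢ/nᵢ) / Σ(cᵢ·n₁ᵢ/nᵢ), with n₁ᵢ = aᵢ+bᵢ (exposed), n₀ᵢ = cᵢ+dᵢ (unexposed), nᵢ = n₁ᵢ+n₀ᵢ.
Stratum 1 (< 40): n₁ = 104, n₀ = 346, n = 450; a·n₀/n = 73·346/450 = 56.1289; c·n₁/n = 55·104/450 = 12.7111
Stratum 2 (40–59): n₁ = 270, n₀ = 224, n = 494; a·n₀/n = 181·224/494 = 82.0729; c·n₁/n = 114·270/494 = 62.3077
Stratum 3 (≥ 60): n₁ = 117, n₀ = 120, n = 237; a·n₀/n = 63·120/237 = 31.8987; c·n₁/n = 21·117/237 = 10.3671
RR_MH = (56.1289 + 82.0729 + 31.8987) / (12.7111 + 62.3077 + 10.3671) = 170.1005 / 85.3859 = 1.99214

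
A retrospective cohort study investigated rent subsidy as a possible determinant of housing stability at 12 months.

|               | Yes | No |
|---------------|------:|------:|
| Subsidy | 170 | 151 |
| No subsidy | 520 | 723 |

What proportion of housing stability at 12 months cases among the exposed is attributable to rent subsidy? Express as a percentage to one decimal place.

21.0

Cells: a = 170, b = 151, c = 520, d = 723.
Risk in exposed = 170/321 = 0.52960; risk in unexposed = 520/1243 = 0.41834.
RR = 0.52960/0.41834 = 1.26594
AR% = (RR − 1)/RR × 100 = (1.26594 − 1)/1.26594 × 100 = 21.0071%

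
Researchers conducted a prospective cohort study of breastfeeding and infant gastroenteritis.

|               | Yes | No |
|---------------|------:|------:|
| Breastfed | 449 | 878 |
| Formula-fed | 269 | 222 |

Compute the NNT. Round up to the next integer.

Risk in treated group = 449/1327 = 0.33836; risk in control = 269/491 = 0.54786.
Absolute risk reduction = 0.54786 − 0.33836 = 0.20950
NNT = 1 / ARR = 1 / 0.20950 = 4.773 → round up → 5

5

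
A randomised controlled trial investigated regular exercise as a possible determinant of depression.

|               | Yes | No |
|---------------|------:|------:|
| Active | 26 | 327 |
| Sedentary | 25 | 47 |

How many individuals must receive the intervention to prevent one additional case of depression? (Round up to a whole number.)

4

Risk in treated group = 26/353 = 0.07365; risk in control = 25/72 = 0.34722.
Absolute risk reduction = 0.34722 − 0.07365 = 0.27357
NNT = 1 / ARR = 1 / 0.27357 = 3.655 → round up → 4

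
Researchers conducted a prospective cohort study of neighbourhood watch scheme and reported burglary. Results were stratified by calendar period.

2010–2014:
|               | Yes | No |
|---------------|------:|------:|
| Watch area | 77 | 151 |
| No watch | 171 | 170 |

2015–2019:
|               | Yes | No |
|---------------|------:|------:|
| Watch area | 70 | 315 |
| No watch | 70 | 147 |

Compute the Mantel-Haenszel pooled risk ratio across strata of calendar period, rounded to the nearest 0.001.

0.630

RR_MH = Σ(aᵢ·n₀ᵢ/nᵢ) / Σ(cᵢ·n₁ᵢ/nᵢ), with n₁ᵢ = aᵢ+bᵢ (exposed), n₀ᵢ = cᵢ+dᵢ (unexposed), nᵢ = n₁ᵢ+n₀ᵢ.
Stratum 1 (2010–2014): n₁ = 228, n₀ = 341, n = 569; a·n₀/n = 77·341/569 = 46.1459; c·n₁/n = 171·228/569 = 68.5202
Stratum 2 (2015–2019): n₁ = 385, n₀ = 217, n = 602; a·n₀/n = 70·217/602 = 25.2326; c·n₁/n = 70·385/602 = 44.7674
RR_MH = (46.1459 + 25.2326) / (68.5202 + 44.7674) = 71.3784 / 113.2877 = 0.63006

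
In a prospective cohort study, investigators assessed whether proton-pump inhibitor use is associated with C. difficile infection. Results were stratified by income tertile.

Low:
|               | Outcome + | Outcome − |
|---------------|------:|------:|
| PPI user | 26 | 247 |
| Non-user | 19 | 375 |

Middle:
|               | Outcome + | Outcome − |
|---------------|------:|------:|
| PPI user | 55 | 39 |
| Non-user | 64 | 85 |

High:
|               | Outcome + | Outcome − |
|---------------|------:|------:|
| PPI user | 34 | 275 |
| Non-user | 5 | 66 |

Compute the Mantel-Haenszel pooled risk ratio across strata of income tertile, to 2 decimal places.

1.51

RR_MH = Σ(aᵢ·n₀ᵢ/nᵢ) / Σ(cᵢ·n₁ᵢ/nᵢ), with n₁ᵢ = aᵢ+bᵢ (exposed), n₀ᵢ = cᵢ+dᵢ (unexposed), nᵢ = n₁ᵢ+n₀ᵢ.
Stratum 1 (Low): n₁ = 273, n₀ = 394, n = 667; a·n₀/n = 26·394/667 = 15.3583; c·n₁/n = 19·273/667 = 7.7766
Stratum 2 (Middle): n₁ = 94, n₀ = 149, n = 243; a·n₀/n = 55·149/243 = 33.7243; c·n₁/n = 64·94/243 = 24.7572
Stratum 3 (High): n₁ = 309, n₀ = 71, n = 380; a·n₀/n = 34·71/380 = 6.3526; c·n₁/n = 5·309/380 = 4.0658
RR_MH = (15.3583 + 33.7243 + 6.3526) / (7.7766 + 24.7572 + 4.0658) = 55.4352 / 36.5996 = 1.51464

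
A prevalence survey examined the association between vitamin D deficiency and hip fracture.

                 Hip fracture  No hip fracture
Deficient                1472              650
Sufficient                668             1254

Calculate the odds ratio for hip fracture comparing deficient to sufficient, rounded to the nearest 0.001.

Cells: a = 1472, b = 650, c = 668, d = 1254.
OR = (a·d)/(b·c) = (1472 × 1254) / (650 × 668) = 1845888 / 434200 = 4.25124
The odds of hip fracture are about 4.25 times as high in the deficient group.

4.251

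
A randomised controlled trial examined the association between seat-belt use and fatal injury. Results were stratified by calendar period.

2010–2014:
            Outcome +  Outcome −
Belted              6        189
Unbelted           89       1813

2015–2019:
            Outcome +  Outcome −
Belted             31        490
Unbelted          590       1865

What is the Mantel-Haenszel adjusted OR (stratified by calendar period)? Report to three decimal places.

0.234

OR_MH = Σ(aᵢdᵢ/nᵢ) / Σ(bᵢcᵢ/nᵢ), where nᵢ is the stratum total.
Stratum 1 (2010–2014): n = 2097; a·d/n = 6·1813/2097 = 5.1874; b·c/n = 189·89/2097 = 8.0215
Stratum 2 (2015–2019): n = 2976; a·d/n = 31·1865/2976 = 19.4271; b·c/n = 490·590/2976 = 97.1438
OR_MH = (5.1874 + 19.4271) / (8.0215 + 97.1438) = 24.6145 / 105.1653 = 0.23406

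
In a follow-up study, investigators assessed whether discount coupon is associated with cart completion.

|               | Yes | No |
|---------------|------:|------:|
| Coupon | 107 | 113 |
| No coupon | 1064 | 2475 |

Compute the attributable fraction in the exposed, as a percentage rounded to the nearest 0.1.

38.2

Cells: a = 107, b = 113, c = 1064, d = 2475.
Risk in exposed = 107/220 = 0.48636; risk in unexposed = 1064/3539 = 0.30065.
RR = 0.48636/0.30065 = 1.61771
AR% = (RR − 1)/RR × 100 = (1.61771 − 1)/1.61771 × 100 = 38.1841%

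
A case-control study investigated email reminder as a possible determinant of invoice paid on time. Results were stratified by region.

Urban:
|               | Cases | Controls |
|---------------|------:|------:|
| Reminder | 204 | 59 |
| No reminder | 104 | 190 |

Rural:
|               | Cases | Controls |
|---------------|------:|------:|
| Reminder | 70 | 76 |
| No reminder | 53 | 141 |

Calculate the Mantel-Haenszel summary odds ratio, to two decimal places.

4.31

OR_MH = Σ(aᵢdᵢ/nᵢ) / Σ(bᵢcᵢ/nᵢ), where nᵢ is the stratum total.
Stratum 1 (Urban): n = 557; a·d/n = 204·190/557 = 69.5871; b·c/n = 59·104/557 = 11.0162
Stratum 2 (Rural): n = 340; a·d/n = 70·141/340 = 29.0294; b·c/n = 76·53/340 = 11.8471
OR_MH = (69.5871 + 29.0294) / (11.0162 + 11.8471) = 98.6165 / 22.8632 = 4.31333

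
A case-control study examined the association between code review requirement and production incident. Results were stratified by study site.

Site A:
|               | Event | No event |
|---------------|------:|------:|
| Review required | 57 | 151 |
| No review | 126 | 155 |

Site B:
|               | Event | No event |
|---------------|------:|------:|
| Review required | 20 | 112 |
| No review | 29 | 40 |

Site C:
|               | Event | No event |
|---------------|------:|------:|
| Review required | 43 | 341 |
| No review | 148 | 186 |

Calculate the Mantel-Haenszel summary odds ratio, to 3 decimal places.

0.265

OR_MH = Σ(aᵢdᵢ/nᵢ) / Σ(bᵢcᵢ/nᵢ), where nᵢ is the stratum total.
Stratum 1 (Site A): n = 489; a·d/n = 57·155/489 = 18.0675; b·c/n = 151·126/489 = 38.9080
Stratum 2 (Site B): n = 201; a·d/n = 20·40/201 = 3.9801; b·c/n = 112·29/201 = 16.1592
Stratum 3 (Site C): n = 718; a·d/n = 43·186/718 = 11.1393; b·c/n = 341·148/718 = 70.2897
OR_MH = (18.0675 + 3.9801 + 11.1393) / (38.9080 + 16.1592 + 70.2897) = 33.1869 / 125.3569 = 0.26474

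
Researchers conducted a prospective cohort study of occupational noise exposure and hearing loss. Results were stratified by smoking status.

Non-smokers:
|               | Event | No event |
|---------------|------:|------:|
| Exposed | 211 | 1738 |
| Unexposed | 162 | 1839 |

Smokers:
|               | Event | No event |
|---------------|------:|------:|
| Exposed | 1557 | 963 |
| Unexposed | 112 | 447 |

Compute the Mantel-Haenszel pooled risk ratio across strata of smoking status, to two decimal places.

2.27

RR_MH = Σ(aᵢ·n₀ᵢ/nᵢ) / Σ(cᵢ·n₁ᵢ/nᵢ), with n₁ᵢ = aᵢ+bᵢ (exposed), n₀ᵢ = cᵢ+dᵢ (unexposed), nᵢ = n₁ᵢ+n₀ᵢ.
Stratum 1 (Non-smokers): n₁ = 1949, n₀ = 2001, n = 3950; a·n₀/n = 211·2001/3950 = 106.8889; c·n₁/n = 162·1949/3950 = 79.9337
Stratum 2 (Smokers): n₁ = 2520, n₀ = 559, n = 3079; a·n₀/n = 1557·559/3079 = 282.6772; c·n₁/n = 112·2520/3079 = 91.6661
RR_MH = (106.8889 + 282.6772) / (79.9337 + 91.6661) = 389.5660 / 171.5998 = 2.27020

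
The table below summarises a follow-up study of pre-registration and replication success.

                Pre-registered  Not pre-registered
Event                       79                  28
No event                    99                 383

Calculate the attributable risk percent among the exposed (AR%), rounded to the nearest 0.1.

84.6

Reading the table with exposure as columns: a = 79 (Pre-registered, case), b = 99 (Pre-registered, non-case), c = 28 (Not pre-registered, case), d = 383.
Risk in exposed = 79/178 = 0.44382; risk in unexposed = 28/411 = 0.06813.
RR = 0.44382/0.06813 = 6.51465
AR% = (RR − 1)/RR × 100 = (6.51465 − 1)/6.51465 × 100 = 84.6500%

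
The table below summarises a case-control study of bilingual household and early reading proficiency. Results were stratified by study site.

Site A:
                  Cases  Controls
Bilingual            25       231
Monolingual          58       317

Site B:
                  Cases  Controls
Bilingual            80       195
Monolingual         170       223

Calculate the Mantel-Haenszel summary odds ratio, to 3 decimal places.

OR_MH = Σ(aᵢdᵢ/nᵢ) / Σ(bᵢcᵢ/nᵢ), where nᵢ is the stratum total.
Stratum 1 (Site A): n = 631; a·d/n = 25·317/631 = 12.5594; b·c/n = 231·58/631 = 21.2330
Stratum 2 (Site B): n = 668; a·d/n = 80·223/668 = 26.7066; b·c/n = 195·170/668 = 49.6257
OR_MH = (12.5594 + 26.7066) / (21.2330 + 49.6257) = 39.2660 / 70.8587 = 0.55415

0.554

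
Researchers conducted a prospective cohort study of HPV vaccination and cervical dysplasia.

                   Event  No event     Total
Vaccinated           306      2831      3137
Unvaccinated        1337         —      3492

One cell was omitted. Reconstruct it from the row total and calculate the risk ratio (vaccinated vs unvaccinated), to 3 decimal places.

The missing cell is in the unexposed row: 3492 − 1337 = 2155.
So a = 306, b = 2831, c = 1337, d = 2155.
RR = [a/(a+b)] / [c/(c+d)] = (306/3137) / (1337/3492) = 0.09755/0.38288 = 0.25477

0.255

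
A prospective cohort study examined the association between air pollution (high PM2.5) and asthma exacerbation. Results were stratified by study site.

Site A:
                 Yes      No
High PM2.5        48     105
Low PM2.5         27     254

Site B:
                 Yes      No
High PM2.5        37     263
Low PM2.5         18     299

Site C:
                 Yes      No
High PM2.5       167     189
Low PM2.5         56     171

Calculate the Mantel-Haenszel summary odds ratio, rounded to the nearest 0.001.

2.936

OR_MH = Σ(aᵢdᵢ/nᵢ) / Σ(bᵢcᵢ/nᵢ), where nᵢ is the stratum total.
Stratum 1 (Site A): n = 434; a·d/n = 48·254/434 = 28.0922; b·c/n = 105·27/434 = 6.5323
Stratum 2 (Site B): n = 617; a·d/n = 37·299/617 = 17.9303; b·c/n = 263·18/617 = 7.6726
Stratum 3 (Site C): n = 583; a·d/n = 167·171/583 = 48.9828; b·c/n = 189·56/583 = 18.1544
OR_MH = (28.0922 + 17.9303 + 48.9828) / (6.5323 + 7.6726 + 18.1544) = 95.0053 / 32.3592 = 2.93596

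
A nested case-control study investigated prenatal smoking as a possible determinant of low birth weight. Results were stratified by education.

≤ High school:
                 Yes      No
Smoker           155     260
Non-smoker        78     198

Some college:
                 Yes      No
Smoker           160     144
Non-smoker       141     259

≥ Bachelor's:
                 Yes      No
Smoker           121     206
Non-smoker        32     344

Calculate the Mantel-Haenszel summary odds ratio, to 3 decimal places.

OR_MH = Σ(aᵢdᵢ/nᵢ) / Σ(bᵢcᵢ/nᵢ), where nᵢ is the stratum total.
Stratum 1 (≤ High school): n = 691; a·d/n = 155·198/691 = 44.4139; b·c/n = 260·78/691 = 29.3488
Stratum 2 (Some college): n = 704; a·d/n = 160·259/704 = 58.8636; b·c/n = 144·141/704 = 28.8409
Stratum 3 (≥ Bachelor's): n = 703; a·d/n = 121·344/703 = 59.2091; b·c/n = 206·32/703 = 9.3770
OR_MH = (44.4139 + 58.8636 + 59.2091) / (29.3488 + 28.8409 + 9.3770) = 162.4866 / 67.5666 = 2.40484

2.405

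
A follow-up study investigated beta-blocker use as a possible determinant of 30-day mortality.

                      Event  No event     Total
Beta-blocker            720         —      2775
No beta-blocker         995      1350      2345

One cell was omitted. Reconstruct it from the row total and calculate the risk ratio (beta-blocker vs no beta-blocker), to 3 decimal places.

The missing cell is in the exposed row: 2775 − 720 = 2055.
So a = 720, b = 2055, c = 995, d = 1350.
RR = [a/(a+b)] / [c/(c+d)] = (720/2775) / (995/2345) = 0.25946/0.42431 = 0.61149

0.611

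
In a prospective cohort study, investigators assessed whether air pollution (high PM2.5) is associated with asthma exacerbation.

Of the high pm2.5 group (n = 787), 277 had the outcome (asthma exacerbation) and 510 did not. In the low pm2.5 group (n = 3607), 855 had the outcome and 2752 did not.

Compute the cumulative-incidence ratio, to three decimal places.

From the description: a = 277, b = 510, c = 855, d = 2752.
Risk in exposed = 277/787 = 0.35197; risk in unexposed = 855/3607 = 0.23704.
RR = 0.35197 / 0.23704 = 1.48486
The risk among the exposed is 1.48 times that among the unexposed.

1.485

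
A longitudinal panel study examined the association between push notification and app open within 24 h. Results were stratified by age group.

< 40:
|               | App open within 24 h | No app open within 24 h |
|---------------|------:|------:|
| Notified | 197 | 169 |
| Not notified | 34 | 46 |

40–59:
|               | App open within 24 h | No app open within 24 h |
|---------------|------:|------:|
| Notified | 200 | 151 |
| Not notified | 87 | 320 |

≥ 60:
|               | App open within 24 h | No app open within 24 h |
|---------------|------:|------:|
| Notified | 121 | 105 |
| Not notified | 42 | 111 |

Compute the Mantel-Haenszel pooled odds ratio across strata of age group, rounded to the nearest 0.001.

OR_MH = Σ(aᵢdᵢ/nᵢ) / Σ(bᵢcᵢ/nᵢ), where nᵢ is the stratum total.
Stratum 1 (< 40): n = 446; a·d/n = 197·46/446 = 20.3184; b·c/n = 169·34/446 = 12.8834
Stratum 2 (40–59): n = 758; a·d/n = 200·320/758 = 84.4327; b·c/n = 151·87/758 = 17.3311
Stratum 3 (≥ 60): n = 379; a·d/n = 121·111/379 = 35.4380; b·c/n = 105·42/379 = 11.6359
OR_MH = (20.3184 + 84.4327 + 35.4380) / (12.8834 + 17.3311 + 11.6359) = 140.1891 / 41.8504 = 3.34977

3.350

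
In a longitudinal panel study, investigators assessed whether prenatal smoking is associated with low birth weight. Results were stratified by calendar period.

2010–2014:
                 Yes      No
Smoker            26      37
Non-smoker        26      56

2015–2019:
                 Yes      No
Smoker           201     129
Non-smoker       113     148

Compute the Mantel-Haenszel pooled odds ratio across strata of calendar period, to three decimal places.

1.929

OR_MH = Σ(aᵢdᵢ/nᵢ) / Σ(bᵢcᵢ/nᵢ), where nᵢ is the stratum total.
Stratum 1 (2010–2014): n = 145; a·d/n = 26·56/145 = 10.0414; b·c/n = 37·26/145 = 6.6345
Stratum 2 (2015–2019): n = 591; a·d/n = 201·148/591 = 50.3350; b·c/n = 129·113/591 = 24.6650
OR_MH = (10.0414 + 50.3350) / (6.6345 + 24.6650) = 60.3764 / 31.2995 = 1.92899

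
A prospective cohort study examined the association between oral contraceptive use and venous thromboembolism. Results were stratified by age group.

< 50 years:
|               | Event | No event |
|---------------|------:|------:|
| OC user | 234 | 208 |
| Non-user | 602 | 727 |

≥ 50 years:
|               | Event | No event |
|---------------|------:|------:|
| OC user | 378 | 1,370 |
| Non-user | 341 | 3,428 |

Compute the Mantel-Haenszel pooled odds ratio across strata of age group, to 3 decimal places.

2.130

OR_MH = Σ(aᵢdᵢ/nᵢ) / Σ(bᵢcᵢ/nᵢ), where nᵢ is the stratum total.
Stratum 1 (< 50 years): n = 1771; a·d/n = 234·727/1771 = 96.0576; b·c/n = 208·602/1771 = 70.7036
Stratum 2 (≥ 50 years): n = 5517; a·d/n = 378·3428/5517 = 234.8711; b·c/n = 1370·341/5517 = 84.6783
OR_MH = (96.0576 + 234.8711) / (70.7036 + 84.6783) = 330.9287 / 155.3818 = 2.12978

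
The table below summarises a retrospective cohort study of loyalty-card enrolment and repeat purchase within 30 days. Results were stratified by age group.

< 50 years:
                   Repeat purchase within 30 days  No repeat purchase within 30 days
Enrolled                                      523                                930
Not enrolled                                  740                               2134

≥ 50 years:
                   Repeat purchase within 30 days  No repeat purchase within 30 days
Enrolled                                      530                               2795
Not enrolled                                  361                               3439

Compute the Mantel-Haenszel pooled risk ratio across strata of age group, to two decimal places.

RR_MH = Σ(aᵢ·n₀ᵢ/nᵢ) / Σ(cᵢ·n₁ᵢ/nᵢ), with n₁ᵢ = aᵢ+bᵢ (exposed), n₀ᵢ = cᵢ+dᵢ (unexposed), nᵢ = n₁ᵢ+n₀ᵢ.
Stratum 1 (< 50 years): n₁ = 1453, n₀ = 2874, n = 4327; a·n₀/n = 523·2874/4327 = 347.3774; c·n₁/n = 740·1453/4327 = 248.4909
Stratum 2 (≥ 50 years): n₁ = 3325, n₀ = 3800, n = 7125; a·n₀/n = 530·3800/7125 = 282.6667; c·n₁/n = 361·3325/7125 = 168.4667
RR_MH = (347.3774 + 282.6667) / (248.4909 + 168.4667) = 630.0441 / 416.9575 = 1.51105

1.51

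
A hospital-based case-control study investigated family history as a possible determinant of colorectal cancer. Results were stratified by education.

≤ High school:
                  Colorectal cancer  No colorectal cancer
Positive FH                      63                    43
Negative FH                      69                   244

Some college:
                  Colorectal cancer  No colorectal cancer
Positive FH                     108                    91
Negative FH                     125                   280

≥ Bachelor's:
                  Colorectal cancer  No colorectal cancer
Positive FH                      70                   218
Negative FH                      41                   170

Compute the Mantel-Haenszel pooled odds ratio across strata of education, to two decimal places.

2.52

OR_MH = Σ(aᵢdᵢ/nᵢ) / Σ(bᵢcᵢ/nᵢ), where nᵢ is the stratum total.
Stratum 1 (≤ High school): n = 419; a·d/n = 63·244/419 = 36.6874; b·c/n = 43·69/419 = 7.0811
Stratum 2 (Some college): n = 604; a·d/n = 108·280/604 = 50.0662; b·c/n = 91·125/604 = 18.8328
Stratum 3 (≥ Bachelor's): n = 499; a·d/n = 70·170/499 = 23.8477; b·c/n = 218·41/499 = 17.9118
OR_MH = (36.6874 + 50.0662 + 23.8477) / (7.0811 + 18.8328 + 17.9118) = 110.6013 / 43.8258 = 2.52366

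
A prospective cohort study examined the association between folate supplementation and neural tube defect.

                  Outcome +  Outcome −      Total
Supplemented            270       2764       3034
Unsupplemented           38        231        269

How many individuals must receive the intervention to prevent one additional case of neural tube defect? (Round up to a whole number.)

Risk in treated group = 270/3034 = 0.08899; risk in control = 38/269 = 0.14126.
Absolute risk reduction = 0.14126 − 0.08899 = 0.05227
NNT = 1 / ARR = 1 / 0.05227 = 19.131 → round up → 20

20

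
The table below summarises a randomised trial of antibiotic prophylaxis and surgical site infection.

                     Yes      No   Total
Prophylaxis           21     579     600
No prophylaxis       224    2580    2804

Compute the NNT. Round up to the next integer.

23

Risk in treated group = 21/600 = 0.03500; risk in control = 224/2804 = 0.07989.
Absolute risk reduction = 0.07989 − 0.03500 = 0.04489
NNT = 1 / ARR = 1 / 0.04489 = 22.279 → round up → 23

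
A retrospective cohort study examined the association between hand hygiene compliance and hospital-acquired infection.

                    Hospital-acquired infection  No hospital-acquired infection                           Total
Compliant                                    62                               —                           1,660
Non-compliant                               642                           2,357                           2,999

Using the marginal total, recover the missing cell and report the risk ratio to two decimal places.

The missing cell is in the exposed row: 1660 − 62 = 1598.
So a = 62, b = 1598, c = 642, d = 2357.
RR = [a/(a+b)] / [c/(c+d)] = (62/1660) / (642/2999) = 0.03735/0.21407 = 0.17447

0.17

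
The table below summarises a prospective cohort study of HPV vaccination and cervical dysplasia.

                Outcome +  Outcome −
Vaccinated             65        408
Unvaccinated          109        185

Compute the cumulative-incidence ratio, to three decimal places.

Cells: a = 65, b = 408, c = 109, d = 185.
Risk in exposed = 65/473 = 0.13742; risk in unexposed = 109/294 = 0.37075.
RR = 0.13742 / 0.37075 = 0.37066
The risk is 63% lower among the exposed than among the unexposed.

0.371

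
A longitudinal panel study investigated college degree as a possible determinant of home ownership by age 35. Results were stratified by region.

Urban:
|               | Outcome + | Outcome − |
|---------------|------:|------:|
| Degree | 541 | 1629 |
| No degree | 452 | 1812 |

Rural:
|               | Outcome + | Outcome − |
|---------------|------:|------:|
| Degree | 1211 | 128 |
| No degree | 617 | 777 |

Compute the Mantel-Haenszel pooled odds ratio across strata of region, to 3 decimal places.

2.900

OR_MH = Σ(aᵢdᵢ/nᵢ) / Σ(bᵢcᵢ/nᵢ), where nᵢ is the stratum total.
Stratum 1 (Urban): n = 4434; a·d/n = 541·1812/4434 = 221.0853; b·c/n = 1629·452/4434 = 166.0595
Stratum 2 (Rural): n = 2733; a·d/n = 1211·777/2733 = 344.2909; b·c/n = 128·617/2733 = 28.8972
OR_MH = (221.0853 + 344.2909) / (166.0595 + 28.8972) = 565.3761 / 194.9567 = 2.90001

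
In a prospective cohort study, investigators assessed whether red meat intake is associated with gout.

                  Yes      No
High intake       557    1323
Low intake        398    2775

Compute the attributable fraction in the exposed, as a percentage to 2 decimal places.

57.66

Cells: a = 557, b = 1323, c = 398, d = 2775.
Risk in exposed = 557/1880 = 0.29628; risk in unexposed = 398/3173 = 0.12543.
RR = 0.29628/0.12543 = 2.36202
AR% = (RR − 1)/RR × 100 = (2.36202 − 1)/2.36202 × 100 = 57.6634%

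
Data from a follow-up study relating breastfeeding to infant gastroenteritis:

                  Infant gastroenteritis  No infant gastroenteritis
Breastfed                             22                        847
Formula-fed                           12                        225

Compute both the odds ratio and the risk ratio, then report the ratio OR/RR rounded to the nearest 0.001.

Cells: a = 22, b = 847, c = 12, d = 225.
OR = (22·225)/(847·12) = 4950/10164 = 0.48701
Risk in exposed = 22/869 = 0.02532; risk in unexposed = 12/237 = 0.05063; RR = 0.50000
OR/RR = 0.48701 / 0.50000 = 0.97403
The outcome is rare in both groups, so OR ≈ RR (ratio near 1).

0.974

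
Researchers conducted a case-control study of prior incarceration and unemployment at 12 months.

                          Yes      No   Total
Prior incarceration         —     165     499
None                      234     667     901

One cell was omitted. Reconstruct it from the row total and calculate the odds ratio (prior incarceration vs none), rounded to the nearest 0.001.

5.770

The missing cell is in the exposed row: 499 − 165 = 334.
So a = 334, b = 165, c = 234, d = 667.
OR = (a·d)/(b·c) = (334 × 667) / (165 × 234) = 222778 / 38610 = 5.76996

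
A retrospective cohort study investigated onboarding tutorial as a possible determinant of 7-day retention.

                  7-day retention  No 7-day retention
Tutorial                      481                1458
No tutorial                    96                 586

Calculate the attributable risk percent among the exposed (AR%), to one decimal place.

Cells: a = 481, b = 1458, c = 96, d = 586.
Risk in exposed = 481/1939 = 0.24807; risk in unexposed = 96/682 = 0.14076.
RR = 0.24807/0.14076 = 1.76230
AR% = (RR − 1)/RR × 100 = (1.76230 − 1)/1.76230 × 100 = 43.2560%

43.3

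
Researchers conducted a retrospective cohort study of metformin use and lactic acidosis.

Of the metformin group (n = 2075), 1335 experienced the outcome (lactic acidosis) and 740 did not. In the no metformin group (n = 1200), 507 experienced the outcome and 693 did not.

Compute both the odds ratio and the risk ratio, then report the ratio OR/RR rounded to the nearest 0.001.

From the description: a = 1335, b = 740, c = 507, d = 693.
OR = (1335·693)/(740·507) = 925155/375180 = 2.46590
Risk in exposed = 1335/2075 = 0.64337; risk in unexposed = 507/1200 = 0.42250; RR = 1.52278
OR/RR = 2.46590 / 1.52278 = 1.61934
The outcome is not rare, so the OR lies further from 1 than the RR.

1.619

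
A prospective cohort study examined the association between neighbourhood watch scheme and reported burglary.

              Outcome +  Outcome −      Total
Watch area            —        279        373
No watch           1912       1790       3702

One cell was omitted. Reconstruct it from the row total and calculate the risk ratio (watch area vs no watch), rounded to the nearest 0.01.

The missing cell is in the exposed row: 373 − 279 = 94.
So a = 94, b = 279, c = 1912, d = 1790.
RR = [a/(a+b)] / [c/(c+d)] = (94/373) / (1912/3702) = 0.25201/0.51648 = 0.48794

0.49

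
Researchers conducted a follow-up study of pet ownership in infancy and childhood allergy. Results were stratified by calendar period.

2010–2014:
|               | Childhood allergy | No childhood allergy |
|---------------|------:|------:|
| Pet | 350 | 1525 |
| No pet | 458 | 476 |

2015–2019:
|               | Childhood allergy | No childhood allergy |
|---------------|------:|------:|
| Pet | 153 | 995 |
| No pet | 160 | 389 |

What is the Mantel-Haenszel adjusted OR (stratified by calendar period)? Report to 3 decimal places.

0.276

OR_MH = Σ(aᵢdᵢ/nᵢ) / Σ(bᵢcᵢ/nᵢ), where nᵢ is the stratum total.
Stratum 1 (2010–2014): n = 2809; a·d/n = 350·476/2809 = 59.3094; b·c/n = 1525·458/2809 = 248.6472
Stratum 2 (2015–2019): n = 1697; a·d/n = 153·389/1697 = 35.0719; b·c/n = 995·160/1697 = 93.8126
OR_MH = (59.3094 + 35.0719) / (248.6472 + 93.8126) = 94.3813 / 342.4598 = 0.27560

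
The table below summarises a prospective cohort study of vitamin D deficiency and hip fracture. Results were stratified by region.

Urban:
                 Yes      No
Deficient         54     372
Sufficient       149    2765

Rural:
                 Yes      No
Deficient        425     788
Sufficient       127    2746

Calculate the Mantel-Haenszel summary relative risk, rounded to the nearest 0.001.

RR_MH = Σ(aᵢ·n₀ᵢ/nᵢ) / Σ(cᵢ·n₁ᵢ/nᵢ), with n₁ᵢ = aᵢ+bᵢ (exposed), n₀ᵢ = cᵢ+dᵢ (unexposed), nᵢ = n₁ᵢ+n₀ᵢ.
Stratum 1 (Urban): n₁ = 426, n₀ = 2914, n = 3340; a·n₀/n = 54·2914/3340 = 47.1126; c·n₁/n = 149·426/3340 = 19.0042
Stratum 2 (Rural): n₁ = 1213, n₀ = 2873, n = 4086; a·n₀/n = 425·2873/4086 = 298.8314; c·n₁/n = 127·1213/4086 = 37.7022
RR_MH = (47.1126 + 298.8314) / (19.0042 + 37.7022) = 345.9440 / 56.7063 = 6.10062

6.101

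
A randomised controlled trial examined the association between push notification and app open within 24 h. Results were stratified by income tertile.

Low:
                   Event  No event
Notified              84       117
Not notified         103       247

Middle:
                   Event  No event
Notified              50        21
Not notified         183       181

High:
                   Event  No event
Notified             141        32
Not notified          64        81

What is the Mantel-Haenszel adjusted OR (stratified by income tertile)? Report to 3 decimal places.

2.541

OR_MH = Σ(aᵢdᵢ/nᵢ) / Σ(bᵢcᵢ/nᵢ), where nᵢ is the stratum total.
Stratum 1 (Low): n = 551; a·d/n = 84·247/551 = 37.6552; b·c/n = 117·103/551 = 21.8711
Stratum 2 (Middle): n = 435; a·d/n = 50·181/435 = 20.8046; b·c/n = 21·183/435 = 8.8345
Stratum 3 (High): n = 318; a·d/n = 141·81/318 = 35.9151; b·c/n = 32·64/318 = 6.4403
OR_MH = (37.6552 + 20.8046 + 35.9151) / (21.8711 + 8.8345 + 6.4403) = 94.3749 / 37.1459 = 2.54066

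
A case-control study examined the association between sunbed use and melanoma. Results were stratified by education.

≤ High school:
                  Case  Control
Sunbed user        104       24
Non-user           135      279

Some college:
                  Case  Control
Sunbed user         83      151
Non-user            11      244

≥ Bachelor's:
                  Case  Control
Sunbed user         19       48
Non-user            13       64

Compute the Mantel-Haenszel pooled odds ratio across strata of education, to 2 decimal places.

OR_MH = Σ(aᵢdᵢ/nᵢ) / Σ(bᵢcᵢ/nᵢ), where nᵢ is the stratum total.
Stratum 1 (≤ High school): n = 542; a·d/n = 104·279/542 = 53.5351; b·c/n = 24·135/542 = 5.9779
Stratum 2 (Some college): n = 489; a·d/n = 83·244/489 = 41.4151; b·c/n = 151·11/489 = 3.3967
Stratum 3 (≥ Bachelor's): n = 144; a·d/n = 19·64/144 = 8.4444; b·c/n = 48·13/144 = 4.3333
OR_MH = (53.5351 + 41.4151 + 8.4444) / (5.9779 + 3.3967 + 4.3333) = 103.3946 / 13.7079 = 7.54269

7.54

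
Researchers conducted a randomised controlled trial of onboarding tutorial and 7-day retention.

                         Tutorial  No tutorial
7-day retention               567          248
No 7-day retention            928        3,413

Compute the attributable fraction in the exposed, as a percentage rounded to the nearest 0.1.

Reading the table with exposure as columns: a = 567 (Tutorial, case), b = 928 (Tutorial, non-case), c = 248 (No tutorial, case), d = 3413.
Risk in exposed = 567/1495 = 0.37926; risk in unexposed = 248/3661 = 0.06774.
RR = 0.37926/0.06774 = 5.59874
AR% = (RR − 1)/RR × 100 = (5.59874 − 1)/5.59874 × 100 = 82.1388%

82.1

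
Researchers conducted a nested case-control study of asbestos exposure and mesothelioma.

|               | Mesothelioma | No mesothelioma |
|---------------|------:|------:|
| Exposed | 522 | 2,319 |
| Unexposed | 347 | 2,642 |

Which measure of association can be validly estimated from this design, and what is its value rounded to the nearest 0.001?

Cells: a = 522, b = 2319, c = 347, d = 2642.
This is a nested case-control study: participants were sampled on outcome status, so risks in the source population cannot be estimated directly — relative risk is not valid here. The odds ratio is the appropriate measure.
OR = (a·d)/(b·c) = (522 × 2642) / (2319 × 347) = 1379124 / 804693 = 1.71385

1.714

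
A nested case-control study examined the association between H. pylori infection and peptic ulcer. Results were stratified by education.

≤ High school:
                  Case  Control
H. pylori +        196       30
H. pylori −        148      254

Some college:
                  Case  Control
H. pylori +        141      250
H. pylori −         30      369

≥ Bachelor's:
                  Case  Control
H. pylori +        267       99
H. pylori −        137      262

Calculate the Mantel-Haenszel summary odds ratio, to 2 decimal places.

6.90

OR_MH = Σ(aᵢdᵢ/nᵢ) / Σ(bᵢcᵢ/nᵢ), where nᵢ is the stratum total.
Stratum 1 (≤ High school): n = 628; a·d/n = 196·254/628 = 79.2739; b·c/n = 30·148/628 = 7.0701
Stratum 2 (Some college): n = 790; a·d/n = 141·369/790 = 65.8595; b·c/n = 250·30/790 = 9.4937
Stratum 3 (≥ Bachelor's): n = 765; a·d/n = 267·262/765 = 91.4431; b·c/n = 99·137/765 = 17.7294
OR_MH = (79.2739 + 65.8595 + 91.4431) / (7.0701 + 9.4937 + 17.7294) = 236.5765 / 34.2931 = 6.89865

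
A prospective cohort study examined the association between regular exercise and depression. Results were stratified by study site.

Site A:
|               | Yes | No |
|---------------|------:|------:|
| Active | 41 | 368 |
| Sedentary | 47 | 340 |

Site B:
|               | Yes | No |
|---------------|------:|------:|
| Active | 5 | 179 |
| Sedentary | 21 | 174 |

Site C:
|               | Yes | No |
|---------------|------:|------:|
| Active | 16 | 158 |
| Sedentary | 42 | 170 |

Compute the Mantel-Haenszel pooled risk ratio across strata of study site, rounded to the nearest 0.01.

RR_MH = Σ(aᵢ·n₀ᵢ/nᵢ) / Σ(cᵢ·n₁ᵢ/nᵢ), with n₁ᵢ = aᵢ+bᵢ (exposed), n₀ᵢ = cᵢ+dᵢ (unexposed), nᵢ = n₁ᵢ+n₀ᵢ.
Stratum 1 (Site A): n₁ = 409, n₀ = 387, n = 796; a·n₀/n = 41·387/796 = 19.9334; c·n₁/n = 47·409/796 = 24.1495
Stratum 2 (Site B): n₁ = 184, n₀ = 195, n = 379; a·n₀/n = 5·195/379 = 2.5726; c·n₁/n = 21·184/379 = 10.1953
Stratum 3 (Site C): n₁ = 174, n₀ = 212, n = 386; a·n₀/n = 16·212/386 = 8.7876; c·n₁/n = 42·174/386 = 18.9326
RR_MH = (19.9334 + 2.5726 + 8.7876) / (24.1495 + 10.1953 + 18.9326) = 31.2935 / 53.2774 = 0.58737

0.59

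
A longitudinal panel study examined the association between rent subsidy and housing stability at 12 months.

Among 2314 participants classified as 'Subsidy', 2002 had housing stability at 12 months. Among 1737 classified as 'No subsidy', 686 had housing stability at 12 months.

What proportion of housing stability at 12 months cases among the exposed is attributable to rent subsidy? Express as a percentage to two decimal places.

From the description: a = 2002, b = 312, c = 686, d = 1051.
Risk in exposed = 2002/2314 = 0.86517; risk in unexposed = 686/1737 = 0.39493.
RR = 0.86517/0.39493 = 2.19067
AR% = (RR − 1)/RR × 100 = (2.19067 − 1)/2.19067 × 100 = 54.3518%

54.35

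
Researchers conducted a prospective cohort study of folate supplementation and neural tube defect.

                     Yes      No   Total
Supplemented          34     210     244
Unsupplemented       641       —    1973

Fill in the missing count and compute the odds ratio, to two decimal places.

0.34

The missing cell is in the unexposed row: 1973 − 641 = 1332.
So a = 34, b = 210, c = 641, d = 1332.
OR = (a·d)/(b·c) = (34 × 1332) / (210 × 641) = 45288 / 134610 = 0.33644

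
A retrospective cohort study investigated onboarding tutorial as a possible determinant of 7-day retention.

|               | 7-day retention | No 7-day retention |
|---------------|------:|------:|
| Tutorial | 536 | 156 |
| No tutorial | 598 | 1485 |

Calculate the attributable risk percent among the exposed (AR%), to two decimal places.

62.94

Cells: a = 536, b = 156, c = 598, d = 1485.
Risk in exposed = 536/692 = 0.77457; risk in unexposed = 598/2083 = 0.28709.
RR = 0.77457/0.28709 = 2.69803
AR% = (RR − 1)/RR × 100 = (2.69803 − 1)/2.69803 × 100 = 62.9359%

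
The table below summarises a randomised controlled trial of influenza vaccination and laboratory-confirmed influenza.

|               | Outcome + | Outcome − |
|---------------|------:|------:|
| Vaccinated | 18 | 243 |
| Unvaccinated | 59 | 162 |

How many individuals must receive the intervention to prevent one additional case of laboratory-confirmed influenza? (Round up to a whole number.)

Risk in treated group = 18/261 = 0.06897; risk in control = 59/221 = 0.26697.
Absolute risk reduction = 0.26697 − 0.06897 = 0.19800
NNT = 1 / ARR = 1 / 0.19800 = 5.050 → round up → 6

6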